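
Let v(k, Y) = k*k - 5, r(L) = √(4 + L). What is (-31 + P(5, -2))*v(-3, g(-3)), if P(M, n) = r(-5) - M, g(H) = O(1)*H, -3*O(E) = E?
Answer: -144 + 4*I ≈ -144.0 + 4.0*I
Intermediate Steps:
O(E) = -E/3
g(H) = -H/3 (g(H) = (-⅓*1)*H = -H/3)
v(k, Y) = -5 + k² (v(k, Y) = k² - 5 = -5 + k²)
P(M, n) = I - M (P(M, n) = √(4 - 5) - M = √(-1) - M = I - M)
(-31 + P(5, -2))*v(-3, g(-3)) = (-31 + (I - 1*5))*(-5 + (-3)²) = (-31 + (I - 5))*(-5 + 9) = (-31 + (-5 + I))*4 = (-36 + I)*4 = -144 + 4*I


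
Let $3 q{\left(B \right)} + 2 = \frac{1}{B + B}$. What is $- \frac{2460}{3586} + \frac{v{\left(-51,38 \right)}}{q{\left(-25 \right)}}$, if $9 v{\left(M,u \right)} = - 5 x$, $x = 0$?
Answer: $- \frac{1230}{1793} \approx -0.686$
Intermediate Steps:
$v{\left(M,u \right)} = 0$ ($v{\left(M,u \right)} = \frac{\left(-5\right) 0}{9} = \frac{1}{9} \cdot 0 = 0$)
$q{\left(B \right)} = - \frac{2}{3} + \frac{1}{6 B}$ ($q{\left(B \right)} = - \frac{2}{3} + \frac{1}{3 \left(B + B\right)} = - \frac{2}{3} + \frac{1}{3 \cdot 2 B} = - \frac{2}{3} + \frac{\frac{1}{2} \frac{1}{B}}{3} = - \frac{2}{3} + \frac{1}{6 B}$)
$- \frac{2460}{3586} + \frac{v{\left(-51,38 \right)}}{q{\left(-25 \right)}} = - \frac{2460}{3586} + \frac{0}{\frac{1}{6} \frac{1}{-25} \left(1 - -100\right)} = \left(-2460\right) \frac{1}{3586} + \frac{0}{\frac{1}{6} \left(- \frac{1}{25}\right) \left(1 + 100\right)} = - \frac{1230}{1793} + \frac{0}{\frac{1}{6} \left(- \frac{1}{25}\right) 101} = - \frac{1230}{1793} + \frac{0}{- \frac{101}{150}} = - \frac{1230}{1793} + 0 \left(- \frac{150}{101}\right) = - \frac{1230}{1793} + 0 = - \frac{1230}{1793}$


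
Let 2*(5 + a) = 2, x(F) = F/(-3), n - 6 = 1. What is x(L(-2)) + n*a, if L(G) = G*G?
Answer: -88/3 ≈ -29.333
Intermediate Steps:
L(G) = G²
n = 7 (n = 6 + 1 = 7)
x(F) = -F/3 (x(F) = F*(-⅓) = -F/3)
a = -4 (a = -5 + (½)*2 = -5 + 1 = -4)
x(L(-2)) + n*a = -⅓*(-2)² + 7*(-4) = -⅓*4 - 28 = -4/3 - 28 = -88/3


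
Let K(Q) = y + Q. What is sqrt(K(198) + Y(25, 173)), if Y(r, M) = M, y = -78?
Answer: sqrt(293) ≈ 17.117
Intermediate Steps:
K(Q) = -78 + Q
sqrt(K(198) + Y(25, 173)) = sqrt((-78 + 198) + 173) = sqrt(120 + 173) = sqrt(293)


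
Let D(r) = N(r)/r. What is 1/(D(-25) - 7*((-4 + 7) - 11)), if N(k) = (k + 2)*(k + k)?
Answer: ⅒ ≈ 0.10000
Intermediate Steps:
N(k) = 2*k*(2 + k) (N(k) = (2 + k)*(2*k) = 2*k*(2 + k))
D(r) = 4 + 2*r (D(r) = (2*r*(2 + r))/r = 4 + 2*r)
1/(D(-25) - 7*((-4 + 7) - 11)) = 1/((4 + 2*(-25)) - 7*((-4 + 7) - 11)) = 1/((4 - 50) - 7*(3 - 11)) = 1/(-46 - 7*(-8)) = 1/(-46 + 56) = 1/10 = ⅒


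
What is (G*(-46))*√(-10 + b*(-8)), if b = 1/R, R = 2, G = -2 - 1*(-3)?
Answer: -46*I*√14 ≈ -172.12*I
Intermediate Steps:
G = 1 (G = -2 + 3 = 1)
b = ½ (b = 1/2 = ½ ≈ 0.50000)
(G*(-46))*√(-10 + b*(-8)) = (1*(-46))*√(-10 + (½)*(-8)) = -46*√(-10 - 4) = -46*I*√14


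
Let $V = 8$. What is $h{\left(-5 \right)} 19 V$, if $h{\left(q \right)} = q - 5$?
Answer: $-1520$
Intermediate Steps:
$h{\left(q \right)} = -5 + q$ ($h{\left(q \right)} = q - 5 = -5 + q$)
$h{\left(-5 \right)} 19 V = \left(-5 - 5\right) 19 \cdot 8 = \left(-10\right) 19 \cdot 8 = \left(-190\right) 8 = -1520$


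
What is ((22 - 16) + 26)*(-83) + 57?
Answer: -2599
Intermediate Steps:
((22 - 16) + 26)*(-83) + 57 = (6 + 26)*(-83) + 57 = 32*(-83) + 57 = -2656 + 57 = -2599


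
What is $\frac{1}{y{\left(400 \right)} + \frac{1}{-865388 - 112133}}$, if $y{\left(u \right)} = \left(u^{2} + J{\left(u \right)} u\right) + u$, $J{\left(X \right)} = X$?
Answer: $\frac{977521}{313197728399} \approx 3.1211 \cdot 10^{-6}$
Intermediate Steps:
$y{\left(u \right)} = u + 2 u^{2}$ ($y{\left(u \right)} = \left(u^{2} + u u\right) + u = \left(u^{2} + u^{2}\right) + u = 2 u^{2} + u = u + 2 u^{2}$)
$\frac{1}{y{\left(400 \right)} + \frac{1}{-865388 - 112133}} = \frac{1}{400 \left(1 + 2 \cdot 400\right) + \frac{1}{-865388 - 112133}} = \frac{1}{400 \left(1 + 800\right) + \frac{1}{-977521}} = \frac{1}{400 \cdot 801 - \frac{1}{977521}} = \frac{1}{320400 - \frac{1}{977521}} = \frac{1}{\frac{313197728399}{977521}} = \frac{977521}{313197728399}$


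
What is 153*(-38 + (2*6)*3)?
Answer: -306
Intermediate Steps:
153*(-38 + (2*6)*3) = 153*(-38 + 12*3) = 153*(-38 + 36) = 153*(-2) = -306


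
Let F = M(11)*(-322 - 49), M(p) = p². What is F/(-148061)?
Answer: 44891/148061 ≈ 0.30319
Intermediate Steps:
F = -44891 (F = 11²*(-322 - 49) = 121*(-371) = -44891)
F/(-148061) = -44891/(-148061) = -44891*(-1/148061) = 44891/148061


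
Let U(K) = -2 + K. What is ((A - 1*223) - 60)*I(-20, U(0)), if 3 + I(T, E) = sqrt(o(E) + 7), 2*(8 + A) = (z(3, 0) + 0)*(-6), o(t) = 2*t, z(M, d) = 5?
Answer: 918 - 306*sqrt(3) ≈ 387.99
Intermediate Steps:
A = -23 (A = -8 + ((5 + 0)*(-6))/2 = -8 + (5*(-6))/2 = -8 + (1/2)*(-30) = -8 - 15 = -23)
I(T, E) = -3 + sqrt(7 + 2*E) (I(T, E) = -3 + sqrt(2*E + 7) = -3 + sqrt(7 + 2*E))
((A - 1*223) - 60)*I(-20, U(0)) = ((-23 - 1*223) - 60)*(-3 + sqrt(7 + 2*(-2 + 0))) = ((-23 - 223) - 60)*(-3 + sqrt(7 + 2*(-2))) = (-246 - 60)*(-3 + sqrt(7 - 4)) = -306*(-3 + sqrt(3)) = 918 - 306*sqrt(3)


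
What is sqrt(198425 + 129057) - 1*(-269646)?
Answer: 269646 + sqrt(327482) ≈ 2.7022e+5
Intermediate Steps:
sqrt(198425 + 129057) - 1*(-269646) = sqrt(327482) + 269646 = 269646 + sqrt(327482)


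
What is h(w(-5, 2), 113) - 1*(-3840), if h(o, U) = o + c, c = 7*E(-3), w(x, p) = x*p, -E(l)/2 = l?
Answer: 3872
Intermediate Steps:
E(l) = -2*l
w(x, p) = p*x
c = 42 (c = 7*(-2*(-3)) = 7*6 = 42)
h(o, U) = 42 + o (h(o, U) = o + 42 = 42 + o)
h(w(-5, 2), 113) - 1*(-3840) = (42 + 2*(-5)) - 1*(-3840) = (42 - 10) + 3840 = 32 + 3840 = 3872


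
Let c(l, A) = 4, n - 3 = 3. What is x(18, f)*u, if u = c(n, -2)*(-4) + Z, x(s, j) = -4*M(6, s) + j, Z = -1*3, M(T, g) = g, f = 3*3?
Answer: 1197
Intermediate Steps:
n = 6 (n = 3 + 3 = 6)
f = 9
Z = -3
x(s, j) = j - 4*s (x(s, j) = -4*s + j = j - 4*s)
u = -19 (u = 4*(-4) - 3 = -16 - 3 = -19)
x(18, f)*u = (9 - 4*18)*(-19) = (9 - 72)*(-19) = -63*(-19) = 1197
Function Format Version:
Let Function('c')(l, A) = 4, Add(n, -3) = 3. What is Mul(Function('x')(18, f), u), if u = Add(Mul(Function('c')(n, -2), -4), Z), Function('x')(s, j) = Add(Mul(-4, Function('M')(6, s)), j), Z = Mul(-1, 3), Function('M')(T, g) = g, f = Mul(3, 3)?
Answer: 1197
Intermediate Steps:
n = 6 (n = Add(3, 3) = 6)
f = 9
Z = -3
Function('x')(s, j) = Add(j, Mul(-4, s)) (Function('x')(s, j) = Add(Mul(-4, s), j) = Add(j, Mul(-4, s)))
u = -19 (u = Add(Mul(4, -4), -3) = Add(-16, -3) = -19)
Mul(Function('x')(18, f), u) = Mul(Add(9, Mul(-4, 18)), -19) = Mul(Add(9, -72), -19) = Mul(-63, -19) = 1197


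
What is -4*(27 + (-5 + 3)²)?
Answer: -124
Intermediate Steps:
-4*(27 + (-5 + 3)²) = -4*(27 + (-2)²) = -4*(27 + 4) = -4*31 = -124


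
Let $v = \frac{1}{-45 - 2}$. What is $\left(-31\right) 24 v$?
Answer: $\frac{744}{47} \approx 15.83$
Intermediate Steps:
$v = - \frac{1}{47}$ ($v = \frac{1}{-47} = - \frac{1}{47} \approx -0.021277$)
$\left(-31\right) 24 v = \left(-31\right) 24 \left(- \frac{1}{47}\right) = \left(-744\right) \left(- \frac{1}{47}\right) = \frac{744}{47}$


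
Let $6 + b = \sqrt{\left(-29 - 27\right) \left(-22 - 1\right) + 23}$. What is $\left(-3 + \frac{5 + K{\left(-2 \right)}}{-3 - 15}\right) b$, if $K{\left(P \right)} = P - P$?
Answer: $\frac{59}{3} - \frac{59 \sqrt{1311}}{18} \approx -99.014$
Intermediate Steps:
$K{\left(P \right)} = 0$
$b = -6 + \sqrt{1311}$ ($b = -6 + \sqrt{\left(-29 - 27\right) \left(-22 - 1\right) + 23} = -6 + \sqrt{\left(-56\right) \left(-23\right) + 23} = -6 + \sqrt{1288 + 23} = -6 + \sqrt{1311} \approx 30.208$)
$\left(-3 + \frac{5 + K{\left(-2 \right)}}{-3 - 15}\right) b = \left(-3 + \frac{5 + 0}{-3 - 15}\right) \left(-6 + \sqrt{1311}\right) = \left(-3 + \frac{5}{-18}\right) \left(-6 + \sqrt{1311}\right) = \left(-3 + 5 \left(- \frac{1}{18}\right)\right) \left(-6 + \sqrt{1311}\right) = \left(-3 - \frac{5}{18}\right) \left(-6 + \sqrt{1311}\right) = - \frac{59 \left(-6 + \sqrt{1311}\right)}{18} = \frac{59}{3} - \frac{59 \sqrt{1311}}{18}$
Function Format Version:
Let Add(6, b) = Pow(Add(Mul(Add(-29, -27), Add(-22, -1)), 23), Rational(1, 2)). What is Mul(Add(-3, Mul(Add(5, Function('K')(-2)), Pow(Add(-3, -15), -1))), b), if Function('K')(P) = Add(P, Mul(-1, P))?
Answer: Add(Rational(59, 3), Mul(Rational(-59, 18), Pow(1311, Rational(1, 2)))) ≈ -99.014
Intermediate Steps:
Function('K')(P) = 0
b = Add(-6, Pow(1311, Rational(1, 2))) (b = Add(-6, Pow(Add(Mul(Add(-29, -27), Add(-22, -1)), 23), Rational(1, 2))) = Add(-6, Pow(Add(Mul(-56, -23), 23), Rational(1, 2))) = Add(-6, Pow(Add(1288, 23), Rational(1, 2))) = Add(-6, Pow(1311, Rational(1, 2))) ≈ 30.208)
Mul(Add(-3, Mul(Add(5, Function('K')(-2)), Pow(Add(-3, -15), -1))), b) = Mul(Add(-3, Mul(Add(5, 0), Pow(Add(-3, -15), -1))), Add(-6, Pow(1311, Rational(1, 2)))) = Mul(Add(-3, Mul(5, Pow(-18, -1))), Add(-6, Pow(1311, Rational(1, 2)))) = Mul(Add(-3, Mul(5, Rational(-1, 18))), Add(-6, Pow(1311, Rational(1, 2)))) = Mul(Add(-3, Rational(-5, 18)), Add(-6, Pow(1311, Rational(1, 2)))) = Mul(Rational(-59, 18), Add(-6, Pow(1311, Rational(1, 2)))) = Add(Rational(59, 3), Mul(Rational(-59, 18), Pow(1311, Rational(1, 2))))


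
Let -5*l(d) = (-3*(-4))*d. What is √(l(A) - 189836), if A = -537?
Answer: 4*I*√294605/5 ≈ 434.22*I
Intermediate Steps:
l(d) = -12*d/5 (l(d) = -(-3*(-4))*d/5 = -12*d/5)
√(l(A) - 189836) = √(-12/5*(-537) - 189836) = √(6444/5 - 189836) = √(-942736/5) = 4*I*√294605/5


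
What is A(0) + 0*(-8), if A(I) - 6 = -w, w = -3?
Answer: 9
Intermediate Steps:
A(I) = 9 (A(I) = 6 - 1*(-3) = 6 + 3 = 9)
A(0) + 0*(-8) = 9 + 0*(-8) = 9 + 0 = 9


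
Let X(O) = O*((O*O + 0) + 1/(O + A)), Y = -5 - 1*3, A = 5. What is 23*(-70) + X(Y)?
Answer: -6358/3 ≈ -2119.3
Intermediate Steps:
Y = -8 (Y = -5 - 3 = -8)
X(O) = O*(O² + 1/(5 + O)) (X(O) = O*((O*O + 0) + 1/(O + 5)) = O*((O² + 0) + 1/(5 + O)) = O*(O² + 1/(5 + O)))
23*(-70) + X(Y) = 23*(-70) + (-8 + (-8)⁴ + 5*(-8)³)/(5 - 8) = -1610 + (-8 + 4096 + 5*(-512))/(-3) = -1610 - (-8 + 4096 - 2560)/3 = -1610 - ⅓*1528 = -1610 - 1528/3 = -6358/3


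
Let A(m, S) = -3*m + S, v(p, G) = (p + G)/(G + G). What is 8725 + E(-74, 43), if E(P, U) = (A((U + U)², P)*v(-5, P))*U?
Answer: -37166357/74 ≈ -5.0225e+5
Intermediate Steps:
v(p, G) = (G + p)/(2*G) (v(p, G) = (G + p)/((2*G)) = (G + p)*(1/(2*G)) = (G + p)/(2*G))
A(m, S) = S - 3*m
E(P, U) = U*(-5 + P)*(P - 12*U²)/(2*P) (E(P, U) = ((P - 3*(U + U)²)*((P - 5)/(2*P)))*U = ((P - 3*4*U²)*((-5 + P)/(2*P)))*U = ((P - 12*U²)*((-5 + P)/(2*P)))*U = ((-5 + P)*(P - 12*U²)/(2*P))*U = U*(-5 + P)*(P - 12*U²)/(2*P))
8725 + E(-74, 43) = 8725 + (½)*43*(-5 - 74)*(-74 - 12*43²)/(-74) = 8725 + (½)*43*(-1/74)*(-79)*(-74 - 12*1849) = 8725 + (½)*43*(-1/74)*(-79)*(-74 - 22188) = 8725 + (½)*43*(-1/74)*(-79)*(-22262) = 8725 - 37812007/74 = -37166357/74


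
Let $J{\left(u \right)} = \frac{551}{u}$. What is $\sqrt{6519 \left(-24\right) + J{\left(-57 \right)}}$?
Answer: $\frac{i \sqrt{1408191}}{3} \approx 395.56 i$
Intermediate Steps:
$\sqrt{6519 \left(-24\right) + J{\left(-57 \right)}} = \sqrt{6519 \left(-24\right) + \frac{551}{-57}} = \sqrt{-156456 + 551 \left(- \frac{1}{57}\right)} = \sqrt{-156456 - \frac{29}{3}} = \sqrt{- \frac{469397}{3}} = \frac{i \sqrt{1408191}}{3}$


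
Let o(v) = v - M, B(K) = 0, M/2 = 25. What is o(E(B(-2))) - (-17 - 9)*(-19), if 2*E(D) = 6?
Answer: -541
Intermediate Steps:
M = 50 (M = 2*25 = 50)
E(D) = 3 (E(D) = (½)*6 = 3)
o(v) = -50 + v (o(v) = v - 1*50 = v - 50 = -50 + v)
o(E(B(-2))) - (-17 - 9)*(-19) = (-50 + 3) - (-17 - 9)*(-19) = -47 - (-26)*(-19) = -47 - 1*494 = -47 - 494 = -541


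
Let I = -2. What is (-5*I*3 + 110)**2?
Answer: 19600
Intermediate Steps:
(-5*I*3 + 110)**2 = (-5*(-2)*3 + 110)**2 = (10*3 + 110)**2 = (30 + 110)**2 = 140**2 = 19600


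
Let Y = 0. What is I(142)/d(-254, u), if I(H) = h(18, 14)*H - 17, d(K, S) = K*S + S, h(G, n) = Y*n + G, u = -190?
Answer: 2539/48070 ≈ 0.052819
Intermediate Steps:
h(G, n) = G (h(G, n) = 0*n + G = 0 + G = G)
d(K, S) = S + K*S
I(H) = -17 + 18*H (I(H) = 18*H - 17 = -17 + 18*H)
I(142)/d(-254, u) = (-17 + 18*142)/((-190*(1 - 254))) = (-17 + 2556)/((-190*(-253))) = 2539/48070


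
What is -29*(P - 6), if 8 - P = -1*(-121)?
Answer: 3451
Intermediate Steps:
P = -113 (P = 8 - (-1)*(-121) = 8 - 1*121 = 8 - 121 = -113)
-29*(P - 6) = -29*(-113 - 6) = -29*(-119) = 3451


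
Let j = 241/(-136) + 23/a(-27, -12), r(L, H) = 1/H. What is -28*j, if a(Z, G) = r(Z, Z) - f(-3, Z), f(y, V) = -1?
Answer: -273665/442 ≈ -619.15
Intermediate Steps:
a(Z, G) = 1 + 1/Z (a(Z, G) = 1/Z - 1*(-1) = 1/Z + 1 = 1 + 1/Z)
j = 39095/1768 (j = 241/(-136) + 23/(((1 - 27)/(-27))) = 241*(-1/136) + 23/((-1/27*(-26))) = -241/136 + 23/(26/27) = -241/136 + 23*(27/26) = -241/136 + 621/26 = 39095/1768 ≈ 22.113)
-28*j = -28*39095/1768 = -273665/442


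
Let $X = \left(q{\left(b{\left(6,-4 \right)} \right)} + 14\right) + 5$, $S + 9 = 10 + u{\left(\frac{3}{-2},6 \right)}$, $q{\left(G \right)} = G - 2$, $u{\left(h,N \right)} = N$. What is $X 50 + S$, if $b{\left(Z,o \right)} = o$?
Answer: $657$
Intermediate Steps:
$q{\left(G \right)} = -2 + G$
$S = 7$ ($S = -9 + \left(10 + 6\right) = -9 + 16 = 7$)
$X = 13$ ($X = \left(\left(-2 - 4\right) + 14\right) + 5 = \left(-6 + 14\right) + 5 = 8 + 5 = 13$)
$X 50 + S = 13 \cdot 50 + 7 = 650 + 7 = 657$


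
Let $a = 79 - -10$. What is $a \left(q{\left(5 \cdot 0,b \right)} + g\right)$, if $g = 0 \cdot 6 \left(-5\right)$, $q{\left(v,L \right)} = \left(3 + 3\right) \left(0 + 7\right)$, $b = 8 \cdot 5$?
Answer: $3738$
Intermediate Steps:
$b = 40$
$q{\left(v,L \right)} = 42$ ($q{\left(v,L \right)} = 6 \cdot 7 = 42$)
$a = 89$ ($a = 79 + 10 = 89$)
$g = 0$ ($g = 0 \left(-5\right) = 0$)
$a \left(q{\left(5 \cdot 0,b \right)} + g\right) = 89 \left(42 + 0\right) = 89 \cdot 42 = 3738$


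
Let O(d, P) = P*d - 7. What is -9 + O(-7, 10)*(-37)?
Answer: 2840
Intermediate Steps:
O(d, P) = -7 + P*d
-9 + O(-7, 10)*(-37) = -9 + (-7 + 10*(-7))*(-37) = -9 + (-7 - 70)*(-37) = -9 - 77*(-37) = -9 + 2849 = 2840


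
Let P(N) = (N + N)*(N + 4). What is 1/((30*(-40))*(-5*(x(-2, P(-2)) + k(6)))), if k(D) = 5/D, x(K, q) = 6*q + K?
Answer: -1/295000 ≈ -3.3898e-6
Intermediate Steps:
P(N) = 2*N*(4 + N) (P(N) = (2*N)*(4 + N) = 2*N*(4 + N))
x(K, q) = K + 6*q
1/((30*(-40))*(-5*(x(-2, P(-2)) + k(6)))) = 1/((30*(-40))*(-5*((-2 + 6*(2*(-2)*(4 - 2))) + 5/6))) = 1/(-(-6000)*((-2 + 6*(2*(-2)*2)) + 5*(1/6))) = 1/(-(-6000)*((-2 + 6*(-8)) + 5/6)) = 1/(-(-6000)*((-2 - 48) + 5/6)) = 1/(-(-6000)*(-50 + 5/6)) = 1/(-(-6000)*(-295)/6) = 1/(-1200*1475/6) = 1/(-295000) = -1/295000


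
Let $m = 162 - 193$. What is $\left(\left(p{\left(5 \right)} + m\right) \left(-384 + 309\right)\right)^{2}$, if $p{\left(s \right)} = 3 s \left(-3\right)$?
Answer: $32490000$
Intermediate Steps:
$m = -31$ ($m = 162 - 193 = -31$)
$p{\left(s \right)} = - 9 s$
$\left(\left(p{\left(5 \right)} + m\right) \left(-384 + 309\right)\right)^{2} = \left(\left(\left(-9\right) 5 - 31\right) \left(-384 + 309\right)\right)^{2} = \left(\left(-45 - 31\right) \left(-75\right)\right)^{2} = \left(\left(-76\right) \left(-75\right)\right)^{2} = 5700^{2} = 32490000$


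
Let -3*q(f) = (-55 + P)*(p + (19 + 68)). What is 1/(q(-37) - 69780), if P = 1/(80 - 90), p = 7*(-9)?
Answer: -5/346696 ≈ -1.4422e-5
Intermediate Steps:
p = -63
P = -⅒ (P = 1/(-10) = -⅒ ≈ -0.10000)
q(f) = 2204/5 (q(f) = -(-55 - ⅒)*(-63 + (19 + 68))/3 = -(-551)*(-63 + 87)/30 = -(-551)*24/30 = -⅓*(-6612/5) = 2204/5)
1/(q(-37) - 69780) = 1/(2204/5 - 69780) = 1/(-346696/5) = -5/346696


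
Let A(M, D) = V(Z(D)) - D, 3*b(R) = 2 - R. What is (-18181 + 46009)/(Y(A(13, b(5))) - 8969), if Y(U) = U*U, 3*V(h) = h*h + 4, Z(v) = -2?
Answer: -62613/20150 ≈ -3.1073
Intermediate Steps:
b(R) = 2/3 - R/3 (b(R) = (2 - R)/3 = 2/3 - R/3)
V(h) = 4/3 + h**2/3 (V(h) = (h*h + 4)/3 = (h**2 + 4)/3 = (4 + h**2)/3 = 4/3 + h**2/3)
A(M, D) = 8/3 - D (A(M, D) = (4/3 + (1/3)*(-2)**2) - D = (4/3 + (1/3)*4) - D = (4/3 + 4/3) - D = 8/3 - D)
Y(U) = U**2
(-18181 + 46009)/(Y(A(13, b(5))) - 8969) = (-18181 + 46009)/((8/3 - (2/3 - 1/3*5))**2 - 8969) = 27828/((8/3 - (2/3 - 5/3))**2 - 8969) = 27828/((8/3 - 1*(-1))**2 - 8969) = 27828/((8/3 + 1)**2 - 8969) = 27828/((11/3)**2 - 8969) = 27828/(121/9 - 8969) = 27828/(-80600/9) = 27828*(-9/80600) = -62613/20150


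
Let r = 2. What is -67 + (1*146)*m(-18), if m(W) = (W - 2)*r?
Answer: -5907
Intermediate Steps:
m(W) = -4 + 2*W (m(W) = (W - 2)*2 = (-2 + W)*2 = -4 + 2*W)
-67 + (1*146)*m(-18) = -67 + (1*146)*(-4 + 2*(-18)) = -67 + 146*(-4 - 36) = -67 + 146*(-40) = -67 - 5840 = -5907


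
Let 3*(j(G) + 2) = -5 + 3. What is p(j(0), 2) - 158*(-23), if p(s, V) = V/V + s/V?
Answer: 10901/3 ≈ 3633.7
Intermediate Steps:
j(G) = -8/3 (j(G) = -2 + (-5 + 3)/3 = -2 + (1/3)*(-2) = -2 - 2/3 = -8/3)
p(s, V) = 1 + s/V
p(j(0), 2) - 158*(-23) = (2 - 8/3)/2 - 158*(-23) = (1/2)*(-2/3) - 1*(-3634) = -1/3 + 3634 = 10901/3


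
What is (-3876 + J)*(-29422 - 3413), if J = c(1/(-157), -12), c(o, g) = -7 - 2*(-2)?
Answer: 127366965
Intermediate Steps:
c(o, g) = -3 (c(o, g) = -7 + 4 = -3)
J = -3
(-3876 + J)*(-29422 - 3413) = (-3876 - 3)*(-29422 - 3413) = -3879*(-32835) = 127366965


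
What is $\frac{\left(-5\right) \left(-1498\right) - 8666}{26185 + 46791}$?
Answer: $- \frac{147}{9122} \approx -0.016115$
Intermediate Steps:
$\frac{\left(-5\right) \left(-1498\right) - 8666}{26185 + 46791} = \frac{7490 - 8666}{72976} = \left(-1176\right) \frac{1}{72976} = - \frac{147}{9122}$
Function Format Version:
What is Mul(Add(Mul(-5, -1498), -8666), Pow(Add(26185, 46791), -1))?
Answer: Rational(-147, 9122) ≈ -0.016115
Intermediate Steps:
Mul(Add(Mul(-5, -1498), -8666), Pow(Add(26185, 46791), -1)) = Mul(Add(7490, -8666), Pow(72976, -1)) = Mul(-1176, Rational(1, 72976)) = Rational(-147, 9122)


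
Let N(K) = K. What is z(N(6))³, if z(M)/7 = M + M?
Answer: 592704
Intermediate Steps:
z(M) = 14*M (z(M) = 7*(M + M) = 7*(2*M) = 14*M)
z(N(6))³ = (14*6)³ = 84³ = 592704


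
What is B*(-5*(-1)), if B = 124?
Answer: 620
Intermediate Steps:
B*(-5*(-1)) = 124*(-5*(-1)) = 124*5 = 620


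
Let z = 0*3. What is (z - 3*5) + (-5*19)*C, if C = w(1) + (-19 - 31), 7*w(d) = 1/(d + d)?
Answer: 66195/14 ≈ 4728.2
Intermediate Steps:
z = 0
w(d) = 1/(14*d) (w(d) = 1/(7*(d + d)) = 1/(7*((2*d))) = (1/(2*d))/7 = 1/(14*d))
C = -699/14 (C = (1/14)/1 + (-19 - 31) = (1/14)*1 - 50 = 1/14 - 50 = -699/14 ≈ -49.929)
(z - 3*5) + (-5*19)*C = (0 - 3*5) - 5*19*(-699/14) = (0 - 15) - 95*(-699/14) = -15 + 66405/14 = 66195/14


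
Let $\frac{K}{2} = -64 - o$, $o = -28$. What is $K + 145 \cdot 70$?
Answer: $10078$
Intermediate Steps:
$K = -72$ ($K = 2 \left(-64 - -28\right) = 2 \left(-64 + 28\right) = 2 \left(-36\right) = -72$)
$K + 145 \cdot 70 = -72 + 145 \cdot 70 = -72 + 10150 = 10078$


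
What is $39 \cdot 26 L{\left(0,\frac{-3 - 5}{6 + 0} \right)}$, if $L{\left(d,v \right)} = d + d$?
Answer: $0$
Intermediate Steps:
$L{\left(d,v \right)} = 2 d$
$39 \cdot 26 L{\left(0,\frac{-3 - 5}{6 + 0} \right)} = 39 \cdot 26 \cdot 2 \cdot 0 = 1014 \cdot 0 = 0$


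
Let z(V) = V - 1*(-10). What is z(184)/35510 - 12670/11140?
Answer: -22387527/19779070 ≈ -1.1319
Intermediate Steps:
z(V) = 10 + V (z(V) = V + 10 = 10 + V)
z(184)/35510 - 12670/11140 = (10 + 184)/35510 - 12670/11140 = 194*(1/35510) - 12670*1/11140 = 97/17755 - 1267/1114 = -22387527/19779070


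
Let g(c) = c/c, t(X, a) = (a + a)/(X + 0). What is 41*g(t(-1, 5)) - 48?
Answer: -7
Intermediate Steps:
t(X, a) = 2*a/X (t(X, a) = (2*a)/X = 2*a/X)
g(c) = 1
41*g(t(-1, 5)) - 48 = 41*1 - 48 = 41 - 48 = -7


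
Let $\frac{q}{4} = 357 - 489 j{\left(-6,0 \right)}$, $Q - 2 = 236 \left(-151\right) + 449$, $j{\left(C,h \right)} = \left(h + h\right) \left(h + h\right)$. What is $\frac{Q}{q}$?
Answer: $- \frac{35185}{1428} \approx -24.639$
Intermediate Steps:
$j{\left(C,h \right)} = 4 h^{2}$ ($j{\left(C,h \right)} = 2 h 2 h = 4 h^{2}$)
$Q = -35185$ ($Q = 2 + \left(236 \left(-151\right) + 449\right) = 2 + \left(-35636 + 449\right) = 2 - 35187 = -35185$)
$q = 1428$ ($q = 4 \left(357 - 489 \cdot 4 \cdot 0^{2}\right) = 4 \left(357 - 489 \cdot 4 \cdot 0\right) = 4 \left(357 - 0\right) = 4 \left(357 + 0\right) = 4 \cdot 357 = 1428$)
$\frac{Q}{q} = - \frac{35185}{1428}$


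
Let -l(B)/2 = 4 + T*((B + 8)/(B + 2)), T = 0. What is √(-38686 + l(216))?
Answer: I*√38694 ≈ 196.71*I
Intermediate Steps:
l(B) = -8 (l(B) = -2*(4 + 0*((B + 8)/(B + 2))) = -2*(4 + 0*((8 + B)/(2 + B))) = -2*(4 + 0) = -2*4 = -8)
√(-38686 + l(216)) = √(-38686 - 8) = √(-38694) = I*√38694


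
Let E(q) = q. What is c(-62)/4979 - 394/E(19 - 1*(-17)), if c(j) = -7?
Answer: -980989/89622 ≈ -10.946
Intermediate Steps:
c(-62)/4979 - 394/E(19 - 1*(-17)) = -7/4979 - 394/(19 - 1*(-17)) = -7*1/4979 - 394/(19 + 17) = -7/4979 - 394/36 = -7/4979 - 394*1/36 = -7/4979 - 197/18 = -980989/89622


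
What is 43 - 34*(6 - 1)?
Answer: -127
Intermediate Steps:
43 - 34*(6 - 1) = 43 - 34*5 = 43 - 170 = -127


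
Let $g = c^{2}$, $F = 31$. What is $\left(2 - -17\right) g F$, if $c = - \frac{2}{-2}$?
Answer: $589$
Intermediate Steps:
$c = 1$ ($c = \left(-2\right) \left(- \frac{1}{2}\right) = 1$)
$g = 1$ ($g = 1^{2} = 1$)
$\left(2 - -17\right) g F = \left(2 - -17\right) 1 \cdot 31 = \left(2 + 17\right) 1 \cdot 31 = 19 \cdot 1 \cdot 31 = 19 \cdot 31 = 589$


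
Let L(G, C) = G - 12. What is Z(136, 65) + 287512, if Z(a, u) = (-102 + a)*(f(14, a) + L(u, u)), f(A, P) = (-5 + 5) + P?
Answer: 293938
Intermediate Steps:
L(G, C) = -12 + G
f(A, P) = P (f(A, P) = 0 + P = P)
Z(a, u) = (-102 + a)*(-12 + a + u) (Z(a, u) = (-102 + a)*(a + (-12 + u)) = (-102 + a)*(-12 + a + u))
Z(136, 65) + 287512 = (1224 + 136² - 114*136 - 102*65 + 136*65) + 287512 = (1224 + 18496 - 15504 - 6630 + 8840) + 287512 = 6426 + 287512 = 293938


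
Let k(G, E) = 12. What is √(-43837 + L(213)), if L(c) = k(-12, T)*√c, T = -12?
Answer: √(-43837 + 12*√213) ≈ 208.95*I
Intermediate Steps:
L(c) = 12*√c
√(-43837 + L(213)) = √(-43837 + 12*√213)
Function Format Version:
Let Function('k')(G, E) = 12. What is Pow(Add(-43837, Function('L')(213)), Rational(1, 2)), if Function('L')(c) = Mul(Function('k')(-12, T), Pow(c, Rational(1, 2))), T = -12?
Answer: Pow(Add(-43837, Mul(12, Pow(213, Rational(1, 2)))), Rational(1, 2)) ≈ Mul(208.95, I)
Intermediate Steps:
Function('L')(c) = Mul(12, Pow(c, Rational(1, 2)))
Pow(Add(-43837, Function('L')(213)), Rational(1, 2)) = Pow(Add(-43837, Mul(12, Pow(213, Rational(1, 2)))), Rational(1, 2))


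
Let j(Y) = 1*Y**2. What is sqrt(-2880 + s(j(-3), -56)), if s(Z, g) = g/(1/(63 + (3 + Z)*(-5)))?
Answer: 2*I*sqrt(762) ≈ 55.209*I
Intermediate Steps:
j(Y) = Y**2
s(Z, g) = g*(48 - 5*Z) (s(Z, g) = g/(1/(63 + (-15 - 5*Z))) = g/(1/(48 - 5*Z)) = g*(48 - 5*Z))
sqrt(-2880 + s(j(-3), -56)) = sqrt(-2880 - 56*(48 - 5*(-3)**2)) = sqrt(-2880 - 56*(48 - 5*9)) = sqrt(-2880 - 56*(48 - 45)) = sqrt(-2880 - 56*3) = sqrt(-2880 - 168) = sqrt(-3048) = 2*I*sqrt(762)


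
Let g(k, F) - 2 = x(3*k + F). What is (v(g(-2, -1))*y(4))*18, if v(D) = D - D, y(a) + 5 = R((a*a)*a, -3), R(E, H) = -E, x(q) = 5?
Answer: 0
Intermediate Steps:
g(k, F) = 7 (g(k, F) = 2 + 5 = 7)
y(a) = -5 - a³ (y(a) = -5 - a*a*a = -5 - a²*a = -5 - a³)
v(D) = 0
(v(g(-2, -1))*y(4))*18 = (0*(-5 - 1*4³))*18 = (0*(-5 - 1*64))*18 = (0*(-5 - 64))*18 = (0*(-69))*18 = 0*18 = 0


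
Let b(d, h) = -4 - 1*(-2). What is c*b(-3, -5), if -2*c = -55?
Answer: -55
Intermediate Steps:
c = 55/2 (c = -½*(-55) = 55/2 ≈ 27.500)
b(d, h) = -2 (b(d, h) = -4 + 2 = -2)
c*b(-3, -5) = (55/2)*(-2) = -55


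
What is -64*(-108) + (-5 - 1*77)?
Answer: 6830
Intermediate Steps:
-64*(-108) + (-5 - 1*77) = 6912 + (-5 - 77) = 6912 - 82 = 6830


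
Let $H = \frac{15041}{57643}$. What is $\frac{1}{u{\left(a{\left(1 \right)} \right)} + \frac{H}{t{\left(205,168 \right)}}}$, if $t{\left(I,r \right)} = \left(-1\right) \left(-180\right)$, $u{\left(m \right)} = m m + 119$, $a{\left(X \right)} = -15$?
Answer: $\frac{10375740}{3569269601} \approx 0.002907$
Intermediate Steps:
$H = \frac{15041}{57643}$ ($H = 15041 \cdot \frac{1}{57643} = \frac{15041}{57643} \approx 0.26093$)
$u{\left(m \right)} = 119 + m^{2}$ ($u{\left(m \right)} = m^{2} + 119 = 119 + m^{2}$)
$t{\left(I,r \right)} = 180$
$\frac{1}{u{\left(a{\left(1 \right)} \right)} + \frac{H}{t{\left(205,168 \right)}}} = \frac{1}{\left(119 + \left(-15\right)^{2}\right) + \frac{15041}{57643 \cdot 180}} = \frac{1}{\left(119 + 225\right) + \frac{15041}{57643} \cdot \frac{1}{180}} = \frac{1}{344 + \frac{15041}{10375740}} = \frac{1}{\frac{3569269601}{10375740}} = \frac{10375740}{3569269601}$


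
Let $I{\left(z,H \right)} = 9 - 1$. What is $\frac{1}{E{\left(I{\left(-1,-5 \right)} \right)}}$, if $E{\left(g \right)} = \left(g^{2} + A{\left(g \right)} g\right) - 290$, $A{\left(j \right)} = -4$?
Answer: $- \frac{1}{258} \approx -0.003876$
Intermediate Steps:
$I{\left(z,H \right)} = 8$ ($I{\left(z,H \right)} = 9 - 1 = 8$)
$E{\left(g \right)} = -290 + g^{2} - 4 g$ ($E{\left(g \right)} = \left(g^{2} - 4 g\right) - 290 = -290 + g^{2} - 4 g$)
$\frac{1}{E{\left(I{\left(-1,-5 \right)} \right)}} = \frac{1}{-290 + 8^{2} - 32} = \frac{1}{-290 + 64 - 32} = \frac{1}{-258} = - \frac{1}{258}$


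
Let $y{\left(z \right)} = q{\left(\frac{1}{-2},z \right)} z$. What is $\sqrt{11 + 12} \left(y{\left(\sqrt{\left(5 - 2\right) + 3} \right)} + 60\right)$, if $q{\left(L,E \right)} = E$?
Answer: $66 \sqrt{23} \approx 316.52$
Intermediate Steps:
$y{\left(z \right)} = z^{2}$ ($y{\left(z \right)} = z z = z^{2}$)
$\sqrt{11 + 12} \left(y{\left(\sqrt{\left(5 - 2\right) + 3} \right)} + 60\right) = \sqrt{11 + 12} \left(\left(\sqrt{\left(5 - 2\right) + 3}\right)^{2} + 60\right) = \sqrt{23} \left(\left(\sqrt{\left(5 - 2\right) + 3}\right)^{2} + 60\right) = \sqrt{23} \left(\left(\sqrt{3 + 3}\right)^{2} + 60\right) = \sqrt{23} \left(\left(\sqrt{6}\right)^{2} + 60\right) = \sqrt{23} \left(6 + 60\right) = \sqrt{23} \cdot 66 = 66 \sqrt{23}$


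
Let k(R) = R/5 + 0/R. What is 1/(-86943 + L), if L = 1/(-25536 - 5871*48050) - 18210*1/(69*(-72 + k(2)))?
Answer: -6212990842950/540153162169744717 ≈ -1.1502e-5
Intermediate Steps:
k(R) = R/5 (k(R) = R*(⅕) + 0 = R/5 + 0 = R/5)
L = 22900688857133/6212990842950 (L = 1/(-25536 - 5871*48050) - 18210*1/(69*(-72 + (⅕)*2)) = (1/48050)/(-31407) - 18210*1/(69*(-72 + ⅖)) = -1/31407*1/48050 - 18210/(69*(-358/5)) = -1/1509106350 - 18210/(-24702/5) = -1/1509106350 - 18210*(-5/24702) = -1/1509106350 + 15175/4117 = 22900688857133/6212990842950 ≈ 3.6859)
1/(-86943 + L) = 1/(-86943 + 22900688857133/6212990842950) = 1/(-540153162169744717/6212990842950) = -6212990842950/540153162169744717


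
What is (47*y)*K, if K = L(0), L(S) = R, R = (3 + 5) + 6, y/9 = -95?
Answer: -562590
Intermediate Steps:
y = -855 (y = 9*(-95) = -855)
R = 14 (R = 8 + 6 = 14)
L(S) = 14
K = 14
(47*y)*K = (47*(-855))*14 = -40185*14 = -562590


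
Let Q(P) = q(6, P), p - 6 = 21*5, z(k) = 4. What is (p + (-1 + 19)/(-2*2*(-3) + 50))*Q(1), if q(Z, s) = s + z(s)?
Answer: 17250/31 ≈ 556.45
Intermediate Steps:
p = 111 (p = 6 + 21*5 = 6 + 105 = 111)
q(Z, s) = 4 + s (q(Z, s) = s + 4 = 4 + s)
Q(P) = 4 + P
(p + (-1 + 19)/(-2*2*(-3) + 50))*Q(1) = (111 + (-1 + 19)/(-2*2*(-3) + 50))*(4 + 1) = (111 + 18/(-4*(-3) + 50))*5 = (111 + 18/(12 + 50))*5 = (111 + 18/62)*5 = (111 + 18*(1/62))*5 = (111 + 9/31)*5 = (3450/31)*5 = 17250/31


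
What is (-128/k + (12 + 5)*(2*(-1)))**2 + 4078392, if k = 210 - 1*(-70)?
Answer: 4997484636/1225 ≈ 4.0796e+6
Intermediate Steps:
k = 280 (k = 210 + 70 = 280)
(-128/k + (12 + 5)*(2*(-1)))**2 + 4078392 = (-128/280 + (12 + 5)*(2*(-1)))**2 + 4078392 = (-128*1/280 + 17*(-2))**2 + 4078392 = (-16/35 - 34)**2 + 4078392 = (-1206/35)**2 + 4078392 = 1454436/1225 + 4078392 = 4997484636/1225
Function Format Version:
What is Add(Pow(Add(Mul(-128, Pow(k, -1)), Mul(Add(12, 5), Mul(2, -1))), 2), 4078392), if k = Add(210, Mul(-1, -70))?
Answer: Rational(4997484636, 1225) ≈ 4.0796e+6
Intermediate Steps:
k = 280 (k = Add(210, 70) = 280)
Add(Pow(Add(Mul(-128, Pow(k, -1)), Mul(Add(12, 5), Mul(2, -1))), 2), 4078392) = Add(Pow(Add(Mul(-128, Pow(280, -1)), Mul(Add(12, 5), Mul(2, -1))), 2), 4078392) = Add(Pow(Add(Mul(-128, Rational(1, 280)), Mul(17, -2)), 2), 4078392) = Add(Pow(Add(Rational(-16, 35), -34), 2), 4078392) = Add(Pow(Rational(-1206, 35), 2), 4078392) = Add(Rational(1454436, 1225), 4078392) = Rational(4997484636, 1225)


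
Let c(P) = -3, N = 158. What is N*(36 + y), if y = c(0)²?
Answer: 7110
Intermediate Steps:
y = 9 (y = (-3)² = 9)
N*(36 + y) = 158*(36 + 9) = 158*45 = 7110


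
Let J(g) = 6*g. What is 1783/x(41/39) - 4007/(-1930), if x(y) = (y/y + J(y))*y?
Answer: 352058119/1503470 ≈ 234.16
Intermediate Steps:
x(y) = y*(1 + 6*y) (x(y) = (y/y + 6*y)*y = (1 + 6*y)*y = y*(1 + 6*y))
1783/x(41/39) - 4007/(-1930) = 1783/(((41/39)*(1 + 6*(41/39)))) - 4007/(-1930) = 1783/(((41*(1/39))*(1 + 6*(41*(1/39))))) - 4007*(-1/1930) = 1783/((41*(1 + 6*(41/39))/39)) + 4007/1930 = 1783/((41*(1 + 82/13)/39)) + 4007/1930 = 1783/(((41/39)*(95/13))) + 4007/1930 = 1783/(3895/507) + 4007/1930 = 1783*(507/3895) + 4007/1930 = 903981/3895 + 4007/1930 = 352058119/1503470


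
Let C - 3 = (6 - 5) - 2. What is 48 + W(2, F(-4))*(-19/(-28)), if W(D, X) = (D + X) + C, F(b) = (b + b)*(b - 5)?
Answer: 697/7 ≈ 99.571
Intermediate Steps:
C = 2 (C = 3 + ((6 - 5) - 2) = 3 + (1 - 2) = 3 - 1 = 2)
F(b) = 2*b*(-5 + b) (F(b) = (2*b)*(-5 + b) = 2*b*(-5 + b))
W(D, X) = 2 + D + X (W(D, X) = (D + X) + 2 = 2 + D + X)
48 + W(2, F(-4))*(-19/(-28)) = 48 + (2 + 2 + 2*(-4)*(-5 - 4))*(-19/(-28)) = 48 + (2 + 2 + 2*(-4)*(-9))*(-19*(-1/28)) = 48 + (2 + 2 + 72)*(19/28) = 48 + 76*(19/28) = 48 + 361/7 = 697/7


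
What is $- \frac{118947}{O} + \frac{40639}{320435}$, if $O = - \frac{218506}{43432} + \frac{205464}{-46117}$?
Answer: $\frac{7634290973902474543}{608844240883775} \approx 12539.0$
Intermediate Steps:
$O = - \frac{9500276825}{1001476772}$ ($O = \left(-218506\right) \frac{1}{43432} + 205464 \left(- \frac{1}{46117}\right) = - \frac{109253}{21716} - \frac{205464}{46117} = - \frac{9500276825}{1001476772} \approx -9.4863$)
$- \frac{118947}{O} + \frac{40639}{320435} = - \frac{118947}{- \frac{9500276825}{1001476772}} + \frac{40639}{320435} = \left(-118947\right) \left(- \frac{1001476772}{9500276825}\right) + 40639 \cdot \frac{1}{320435} = \frac{119122657599084}{9500276825} + \frac{40639}{320435} = \frac{7634290973902474543}{608844240883775}$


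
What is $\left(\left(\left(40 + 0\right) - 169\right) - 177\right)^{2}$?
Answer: $93636$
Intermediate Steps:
$\left(\left(\left(40 + 0\right) - 169\right) - 177\right)^{2} = \left(\left(40 - 169\right) - 177\right)^{2} = \left(-129 - 177\right)^{2} = \left(-306\right)^{2} = 93636$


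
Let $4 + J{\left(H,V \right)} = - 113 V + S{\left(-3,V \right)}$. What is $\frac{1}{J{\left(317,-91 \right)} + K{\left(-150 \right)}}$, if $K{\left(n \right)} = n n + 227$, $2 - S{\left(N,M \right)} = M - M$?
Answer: $\frac{1}{33008} \approx 3.0296 \cdot 10^{-5}$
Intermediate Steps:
$S{\left(N,M \right)} = 2$ ($S{\left(N,M \right)} = 2 - \left(M - M\right) = 2 - 0 = 2 + 0 = 2$)
$J{\left(H,V \right)} = -2 - 113 V$ ($J{\left(H,V \right)} = -4 - \left(-2 + 113 V\right) = -2 - 113 V$)
$K{\left(n \right)} = 227 + n^{2}$ ($K{\left(n \right)} = n^{2} + 227 = 227 + n^{2}$)
$\frac{1}{J{\left(317,-91 \right)} + K{\left(-150 \right)}} = \frac{1}{\left(-2 - -10283\right) + \left(227 + \left(-150\right)^{2}\right)} = \frac{1}{\left(-2 + 10283\right) + \left(227 + 22500\right)} = \frac{1}{10281 + 22727} = \frac{1}{33008}$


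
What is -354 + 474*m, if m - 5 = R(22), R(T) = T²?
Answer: 231432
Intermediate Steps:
m = 489 (m = 5 + 22² = 5 + 484 = 489)
-354 + 474*m = -354 + 474*489 = -354 + 231786 = 231432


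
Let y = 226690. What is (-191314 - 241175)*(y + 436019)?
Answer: -286614352701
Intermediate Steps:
(-191314 - 241175)*(y + 436019) = (-191314 - 241175)*(226690 + 436019) = -432489*662709 = -286614352701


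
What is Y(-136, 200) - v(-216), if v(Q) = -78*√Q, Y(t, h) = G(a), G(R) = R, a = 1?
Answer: 1 + 468*I*√6 ≈ 1.0 + 1146.4*I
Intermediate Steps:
Y(t, h) = 1
Y(-136, 200) - v(-216) = 1 - (-78)*√(-216) = 1 - (-78)*6*I*√6 = 1 - (-468)*I*√6 = 1 + 468*I*√6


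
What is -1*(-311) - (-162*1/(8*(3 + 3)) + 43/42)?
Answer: 52643/168 ≈ 313.35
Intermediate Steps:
-1*(-311) - (-162*1/(8*(3 + 3)) + 43/42) = 311 - (-162/(6*8) + 43*(1/42)) = 311 - (-162/48 + 43/42) = 311 - (-162*1/48 + 43/42) = 311 - (-27/8 + 43/42) = 311 - 1*(-395/168) = 311 + 395/168 = 52643/168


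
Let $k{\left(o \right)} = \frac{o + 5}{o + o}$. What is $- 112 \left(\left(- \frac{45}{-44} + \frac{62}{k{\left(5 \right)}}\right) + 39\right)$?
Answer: $- \frac{125692}{11} \approx -11427.0$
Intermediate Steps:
$k{\left(o \right)} = \frac{5 + o}{2 o}$
$- 112 \left(\left(- \frac{45}{-44} + \frac{62}{k{\left(5 \right)}}\right) + 39\right) = - 112 \left(\left(- \frac{45}{-44} + \frac{62}{\frac{1}{2} \cdot \frac{1}{5} \left(5 + 5\right)}\right) + 39\right) = - 112 \left(\left(\left(-45\right) \left(- \frac{1}{44}\right) + \frac{62}{\frac{1}{2} \cdot \frac{1}{5} \cdot 10}\right) + 39\right) = - 112 \left(\left(\frac{45}{44} + \frac{62}{1}\right) + 39\right) = - 112 \left(\left(\frac{45}{44} + 62 \cdot 1\right) + 39\right) = - 112 \left(\left(\frac{45}{44} + 62\right) + 39\right) = - 112 \left(\frac{2773}{44} + 39\right) = \left(-112\right) \frac{4489}{44} = - \frac{125692}{11}$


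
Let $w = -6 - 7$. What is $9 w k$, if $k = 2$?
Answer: $-234$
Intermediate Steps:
$w = -13$ ($w = -6 - 7 = -13$)
$9 w k = 9 \left(-13\right) 2 = \left(-117\right) 2 = -234$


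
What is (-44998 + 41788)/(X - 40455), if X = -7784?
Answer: 3210/48239 ≈ 0.066544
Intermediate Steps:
(-44998 + 41788)/(X - 40455) = (-44998 + 41788)/(-7784 - 40455) = -3210/(-48239) = -3210*(-1/48239) = 3210/48239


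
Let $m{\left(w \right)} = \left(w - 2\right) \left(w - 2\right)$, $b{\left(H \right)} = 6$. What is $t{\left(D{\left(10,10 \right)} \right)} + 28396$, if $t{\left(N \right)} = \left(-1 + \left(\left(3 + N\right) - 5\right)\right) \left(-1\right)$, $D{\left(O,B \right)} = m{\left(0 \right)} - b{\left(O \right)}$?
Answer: $28401$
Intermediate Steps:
$m{\left(w \right)} = \left(-2 + w\right)^{2}$ ($m{\left(w \right)} = \left(-2 + w\right) \left(-2 + w\right) = \left(-2 + w\right)^{2}$)
$D{\left(O,B \right)} = -2$ ($D{\left(O,B \right)} = \left(-2 + 0\right)^{2} - 6 = \left(-2\right)^{2} - 6 = 4 - 6 = -2$)
$t{\left(N \right)} = 3 - N$ ($t{\left(N \right)} = \left(-1 + \left(-2 + N\right)\right) \left(-1\right) = \left(-3 + N\right) \left(-1\right) = 3 - N$)
$t{\left(D{\left(10,10 \right)} \right)} + 28396 = \left(3 - -2\right) + 28396 = \left(3 + 2\right) + 28396 = 5 + 28396 = 28401$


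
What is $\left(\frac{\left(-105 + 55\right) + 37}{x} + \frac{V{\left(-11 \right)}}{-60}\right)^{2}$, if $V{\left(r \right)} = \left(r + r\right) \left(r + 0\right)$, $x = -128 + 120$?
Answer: $\frac{83521}{14400} \approx 5.8001$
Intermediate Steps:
$x = -8$
$V{\left(r \right)} = 2 r^{2}$ ($V{\left(r \right)} = 2 r r = 2 r^{2}$)
$\left(\frac{\left(-105 + 55\right) + 37}{x} + \frac{V{\left(-11 \right)}}{-60}\right)^{2} = \left(\frac{\left(-105 + 55\right) + 37}{-8} + \frac{2 \left(-11\right)^{2}}{-60}\right)^{2} = \left(\left(-50 + 37\right) \left(- \frac{1}{8}\right) + 2 \cdot 121 \left(- \frac{1}{60}\right)\right)^{2} = \left(\left(-13\right) \left(- \frac{1}{8}\right) + 242 \left(- \frac{1}{60}\right)\right)^{2} = \left(\frac{13}{8} - \frac{121}{30}\right)^{2} = \left(- \frac{289}{120}\right)^{2} = \frac{83521}{14400}$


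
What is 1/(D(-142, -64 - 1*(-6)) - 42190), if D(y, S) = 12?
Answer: -1/42178 ≈ -2.3709e-5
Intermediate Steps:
1/(D(-142, -64 - 1*(-6)) - 42190) = 1/(12 - 42190) = 1/(-42178) = -1/42178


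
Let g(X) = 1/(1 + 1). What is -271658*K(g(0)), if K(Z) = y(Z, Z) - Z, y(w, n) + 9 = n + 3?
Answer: 1629948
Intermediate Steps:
g(X) = ½ (g(X) = 1/2 = ½)
y(w, n) = -6 + n (y(w, n) = -9 + (n + 3) = -9 + (3 + n) = -6 + n)
K(Z) = -6 (K(Z) = (-6 + Z) - Z = -6)
-271658*K(g(0)) = -271658*(-6) = 1629948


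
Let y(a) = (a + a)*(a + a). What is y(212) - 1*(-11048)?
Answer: 190824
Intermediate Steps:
y(a) = 4*a² (y(a) = (2*a)*(2*a) = 4*a²)
y(212) - 1*(-11048) = 4*212² - 1*(-11048) = 4*44944 + 11048 = 179776 + 11048 = 190824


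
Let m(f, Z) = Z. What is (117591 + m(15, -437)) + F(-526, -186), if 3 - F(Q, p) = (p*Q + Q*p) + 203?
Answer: -78718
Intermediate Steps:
F(Q, p) = -200 - 2*Q*p (F(Q, p) = 3 - ((p*Q + Q*p) + 203) = 3 - ((Q*p + Q*p) + 203) = 3 - (2*Q*p + 203) = 3 - (203 + 2*Q*p) = 3 + (-203 - 2*Q*p) = -200 - 2*Q*p)
(117591 + m(15, -437)) + F(-526, -186) = (117591 - 437) + (-200 - 2*(-526)*(-186)) = 117154 + (-200 - 195672) = 117154 - 195872 = -78718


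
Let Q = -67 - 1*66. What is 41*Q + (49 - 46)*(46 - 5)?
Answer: -5330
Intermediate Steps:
Q = -133 (Q = -67 - 66 = -133)
41*Q + (49 - 46)*(46 - 5) = 41*(-133) + (49 - 46)*(46 - 5) = -5453 + 3*41 = -5453 + 123 = -5330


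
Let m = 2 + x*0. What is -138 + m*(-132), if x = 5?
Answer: -402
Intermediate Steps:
m = 2 (m = 2 + 5*0 = 2 + 0 = 2)
-138 + m*(-132) = -138 + 2*(-132) = -138 - 264 = -402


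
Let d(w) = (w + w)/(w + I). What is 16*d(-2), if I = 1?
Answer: 64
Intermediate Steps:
d(w) = 2*w/(1 + w) (d(w) = (w + w)/(w + 1) = (2*w)/(1 + w) = 2*w/(1 + w))
16*d(-2) = 16*(2*(-2)/(1 - 2)) = 16*(2*(-2)/(-1)) = 16*(2*(-2)*(-1)) = 16*4 = 64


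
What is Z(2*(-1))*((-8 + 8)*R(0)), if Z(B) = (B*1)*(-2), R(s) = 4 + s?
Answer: 0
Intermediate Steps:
Z(B) = -2*B (Z(B) = B*(-2) = -2*B)
Z(2*(-1))*((-8 + 8)*R(0)) = (-4*(-1))*((-8 + 8)*(4 + 0)) = (-2*(-2))*(0*4) = 4*0 = 0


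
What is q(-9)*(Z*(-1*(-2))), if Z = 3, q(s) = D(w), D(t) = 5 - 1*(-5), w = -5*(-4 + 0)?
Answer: 60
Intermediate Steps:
w = 20 (w = -5*(-4) = 20)
D(t) = 10 (D(t) = 5 + 5 = 10)
q(s) = 10
q(-9)*(Z*(-1*(-2))) = 10*(3*(-1*(-2))) = 10*(3*2) = 10*6 = 60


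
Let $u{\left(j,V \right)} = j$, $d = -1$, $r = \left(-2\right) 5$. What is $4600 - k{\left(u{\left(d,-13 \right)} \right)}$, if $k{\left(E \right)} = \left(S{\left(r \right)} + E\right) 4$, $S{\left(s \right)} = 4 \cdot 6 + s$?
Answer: $4548$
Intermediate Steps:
$r = -10$
$S{\left(s \right)} = 24 + s$
$k{\left(E \right)} = 56 + 4 E$ ($k{\left(E \right)} = \left(\left(24 - 10\right) + E\right) 4 = \left(14 + E\right) 4 = 56 + 4 E$)
$4600 - k{\left(u{\left(d,-13 \right)} \right)} = 4600 - \left(56 + 4 \left(-1\right)\right) = 4600 - \left(56 - 4\right) = 4600 - 52 = 4548$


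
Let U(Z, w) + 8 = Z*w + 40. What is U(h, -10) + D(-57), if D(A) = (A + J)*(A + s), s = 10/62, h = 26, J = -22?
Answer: 132130/31 ≈ 4262.3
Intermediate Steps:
s = 5/31 (s = 10*(1/62) = 5/31 ≈ 0.16129)
D(A) = (-22 + A)*(5/31 + A) (D(A) = (A - 22)*(A + 5/31) = (-22 + A)*(5/31 + A))
U(Z, w) = 32 + Z*w (U(Z, w) = -8 + (Z*w + 40) = -8 + (40 + Z*w) = 32 + Z*w)
U(h, -10) + D(-57) = (32 + 26*(-10)) + (-110/31 + (-57)² - 677/31*(-57)) = (32 - 260) + (-110/31 + 3249 + 38589/31) = -228 + 139198/31 = 132130/31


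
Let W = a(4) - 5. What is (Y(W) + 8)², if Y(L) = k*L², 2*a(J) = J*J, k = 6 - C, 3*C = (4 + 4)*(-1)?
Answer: 7396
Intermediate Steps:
C = -8/3 (C = ((4 + 4)*(-1))/3 = (8*(-1))/3 = (⅓)*(-8) = -8/3 ≈ -2.6667)
k = 26/3 (k = 6 - 1*(-8/3) = 6 + 8/3 = 26/3 ≈ 8.6667)
a(J) = J²/2 (a(J) = (J*J)/2 = J²/2)
W = 3 (W = (½)*4² - 5 = (½)*16 - 5 = 8 - 5 = 3)
Y(L) = 26*L²/3
(Y(W) + 8)² = ((26/3)*3² + 8)² = ((26/3)*9 + 8)² = (78 + 8)² = 86² = 7396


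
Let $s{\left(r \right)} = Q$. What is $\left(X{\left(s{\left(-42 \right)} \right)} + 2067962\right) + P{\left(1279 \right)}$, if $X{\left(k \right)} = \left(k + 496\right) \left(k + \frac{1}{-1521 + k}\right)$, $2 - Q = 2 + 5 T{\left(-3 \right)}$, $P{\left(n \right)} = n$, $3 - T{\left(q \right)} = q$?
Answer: $\frac{3187709345}{1551} \approx 2.0553 \cdot 10^{6}$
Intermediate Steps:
$T{\left(q \right)} = 3 - q$
$Q = -30$ ($Q = 2 - \left(2 + 5 \left(3 - -3\right)\right) = 2 - \left(2 + 5 \left(3 + 3\right)\right) = 2 - \left(2 + 5 \cdot 6\right) = 2 - \left(2 + 30\right) = 2 - 32 = -30$)
$s{\left(r \right)} = -30$
$X{\left(k \right)} = \left(496 + k\right) \left(k + \frac{1}{-1521 + k}\right)$
$\left(X{\left(s{\left(-42 \right)} \right)} + 2067962\right) + P{\left(1279 \right)} = \left(\frac{496 + \left(-30\right)^{3} - -22632450 - 1025 \left(-30\right)^{2}}{-1521 - 30} + 2067962\right) + 1279 = \left(\frac{496 - 27000 + 22632450 - 922500}{-1551} + 2067962\right) + 1279 = \left(- \frac{496 - 27000 + 22632450 - 922500}{1551} + 2067962\right) + 1279 = \left(\left(- \frac{1}{1551}\right) 21683446 + 2067962\right) + 1279 = \left(- \frac{21683446}{1551} + 2067962\right) + 1279 = \frac{3185725616}{1551} + 1279 = \frac{3187709345}{1551}$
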